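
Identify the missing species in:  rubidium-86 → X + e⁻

Conserve mass number: 86 = A + 0, so A = 86.
Conserve atomic number: 37 = Z − 1, so Z = 38.
Z = 38 is strontium, so the species is strontium-86.

Sr-86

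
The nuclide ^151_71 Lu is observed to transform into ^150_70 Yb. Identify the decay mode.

proton emission

ΔA = 150 − 151 = -1; ΔZ = 70 − 71 = -1.
A drops by 1 and Z drops by 1 — a proton was emitted.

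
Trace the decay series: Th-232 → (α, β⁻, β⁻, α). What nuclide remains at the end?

Start: (A, Z) = (232, 90).
After α: (228, 88).
After β⁻: (228, 89).
After β⁻: (228, 90).
After α: (224, 88).
Z = 88 is radium.

Ra-224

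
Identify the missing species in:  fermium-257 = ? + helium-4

Conserve mass number: 257 = A + 4, so A = 253.
Conserve atomic number: 100 = Z + 2, so Z = 98.
Z = 98 is californium, so the species is californium-253.

Cf-253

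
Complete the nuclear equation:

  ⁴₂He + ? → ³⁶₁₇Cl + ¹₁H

Conserve mass number: 4 + A = 36 + 1, so A = 33.
Conserve atomic number: 2 + Z = 17 + 1, so Z = 16.
Z = 16 is sulfur, so the species is ³³₁₆S.

S-33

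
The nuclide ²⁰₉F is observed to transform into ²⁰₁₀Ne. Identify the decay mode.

beta-minus decay

ΔA = 20 − 20 = 0; ΔZ = 10 − 9 = +1.
A is unchanged and Z rises by 1 — a neutron has become a proton (β⁻ decay).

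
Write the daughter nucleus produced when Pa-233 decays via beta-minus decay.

Beta-minus decay: mass number changes by +0, atomic number by +1.
A: 233 = 233; Z: 91 + 1 = 92.
Z = 92 is uranium, so the daughter is U-233.

U-233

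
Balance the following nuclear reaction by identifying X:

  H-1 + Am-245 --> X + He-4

Pu-242

Conserve mass number: 1 + 245 = A + 4, so A = 242.
Conserve atomic number: 1 + 95 = Z + 2, so Z = 94.
Z = 94 is plutonium, so the species is Pu-242.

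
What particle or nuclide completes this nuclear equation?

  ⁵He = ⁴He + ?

Conserve mass number: 5 = 4 + A, so A = 1.
Conserve atomic number: 2 = 2 + Z, so Z = 0.
A = 1 and Z = 0 is ¹n — a neutron.

neutron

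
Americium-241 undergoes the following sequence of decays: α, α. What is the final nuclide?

Pa-233

Start: (A, Z) = (241, 95).
After α: (237, 93).
After α: (233, 91).
Z = 91 is protactinium.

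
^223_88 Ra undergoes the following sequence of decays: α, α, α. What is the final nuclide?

Pb-211

Start: (A, Z) = (223, 88).
After α: (219, 86).
After α: (215, 84).
After α: (211, 82).
Z = 82 is lead.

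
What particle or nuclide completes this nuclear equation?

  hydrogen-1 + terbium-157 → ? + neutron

Conserve mass number: 1 + 157 = A + 1, so A = 157.
Conserve atomic number: 1 + 65 = Z + 0, so Z = 66.
Z = 66 is dysprosium, so the species is dysprosium-157.

Dy-157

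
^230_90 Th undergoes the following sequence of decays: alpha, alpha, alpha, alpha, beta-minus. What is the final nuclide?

Start: (A, Z) = (230, 90).
After α: (226, 88).
After α: (222, 86).
After α: (218, 84).
After α: (214, 82).
After β⁻: (214, 83).
Z = 83 is bismuth.

Bi-214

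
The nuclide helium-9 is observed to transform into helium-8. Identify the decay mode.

neutron emission

ΔA = 8 − 9 = -1; ΔZ = 2 − 2 = +0.
A drops by 1 with Z unchanged — a neutron was emitted.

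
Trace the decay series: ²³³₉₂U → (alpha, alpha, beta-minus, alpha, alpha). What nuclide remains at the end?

At-217

Start: (A, Z) = (233, 92).
After α: (229, 90).
After α: (225, 88).
After β⁻: (225, 89).
After α: (221, 87).
After α: (217, 85).
Z = 85 is astatine.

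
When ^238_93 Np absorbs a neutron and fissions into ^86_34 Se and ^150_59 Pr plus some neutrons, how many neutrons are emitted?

Conserve mass number: 239 = 86 + 150 + k, so k = 239 − 236 = 3.
Check atomic number: 93 = 34 + 59 + 0 = 93. ✓

3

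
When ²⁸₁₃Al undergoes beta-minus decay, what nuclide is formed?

Beta-minus decay: mass number changes by +0, atomic number by +1.
A: 28 = 28; Z: 13 + 1 = 14.
Z = 14 is silicon, so the daughter is ²⁸₁₄Si.

Si-28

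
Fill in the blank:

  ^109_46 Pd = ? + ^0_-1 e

Ag-109

Conserve mass number: 109 = A + 0, so A = 109.
Conserve atomic number: 46 = Z − 1, so Z = 47.
Z = 47 is silver, so the species is ^109_47 Ag.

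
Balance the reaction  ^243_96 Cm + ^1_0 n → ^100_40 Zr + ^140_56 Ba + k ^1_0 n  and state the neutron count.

Conserve mass number: 244 = 100 + 140 + k, so k = 244 − 240 = 4.
Check atomic number: 96 = 40 + 56 + 0 = 96. ✓

4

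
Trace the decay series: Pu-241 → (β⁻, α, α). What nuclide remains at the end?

Start: (A, Z) = (241, 94).
After β⁻: (241, 95).
After α: (237, 93).
After α: (233, 91).
Z = 91 is protactinium.

Pa-233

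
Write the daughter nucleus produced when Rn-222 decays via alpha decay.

Po-218

Alpha decay: mass number changes by -4, atomic number by -2.
A: 222 − 4 = 218; Z: 86 − 2 = 84.
Z = 84 is polonium, so the daughter is Po-218.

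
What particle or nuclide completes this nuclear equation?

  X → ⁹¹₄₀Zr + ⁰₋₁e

Y-91

Conserve mass number: A = 91 + 0, so A = 91.
Conserve atomic number: Z = 40 − 1, so Z = 39.
Z = 39 is yttrium, so the species is ⁹¹₃₉Y.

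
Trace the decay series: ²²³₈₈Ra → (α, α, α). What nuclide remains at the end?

Start: (A, Z) = (223, 88).
After α: (219, 86).
After α: (215, 84).
After α: (211, 82).
Z = 82 is lead.

Pb-211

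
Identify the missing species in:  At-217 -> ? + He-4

Bi-213

Conserve mass number: 217 = A + 4, so A = 213.
Conserve atomic number: 85 = Z + 2, so Z = 83.
Z = 83 is bismuth, so the species is Bi-213.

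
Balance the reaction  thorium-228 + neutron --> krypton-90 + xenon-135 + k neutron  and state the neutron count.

Conserve mass number: 229 = 90 + 135 + k, so k = 229 − 225 = 4.
Check atomic number: 90 = 36 + 54 + 0 = 90. ✓

4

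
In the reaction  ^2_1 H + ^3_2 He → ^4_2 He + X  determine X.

proton

Conserve mass number: 2 + 3 = 4 + A, so A = 1.
Conserve atomic number: 1 + 2 = 2 + Z, so Z = 1.
A = 1 and Z = 1 is ^1_1 H — a proton.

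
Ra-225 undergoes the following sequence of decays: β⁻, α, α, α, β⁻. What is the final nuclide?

Start: (A, Z) = (225, 88).
After β⁻: (225, 89).
After α: (221, 87).
After α: (217, 85).
After α: (213, 83).
After β⁻: (213, 84).
Z = 84 is polonium.

Po-213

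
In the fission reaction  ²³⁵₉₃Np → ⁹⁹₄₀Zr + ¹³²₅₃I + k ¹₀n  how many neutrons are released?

Conserve mass number: 235 = 99 + 132 + k, so k = 235 − 231 = 4.
Check atomic number: 93 = 40 + 53 + 0 = 93. ✓

4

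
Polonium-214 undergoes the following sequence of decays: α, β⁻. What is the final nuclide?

Start: (A, Z) = (214, 84).
After α: (210, 82).
After β⁻: (210, 83).
Z = 83 is bismuth.

Bi-210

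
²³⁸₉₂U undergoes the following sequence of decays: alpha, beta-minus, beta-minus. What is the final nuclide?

U-234

Start: (A, Z) = (238, 92).
After α: (234, 90).
After β⁻: (234, 91).
After β⁻: (234, 92).
Z = 92 is uranium.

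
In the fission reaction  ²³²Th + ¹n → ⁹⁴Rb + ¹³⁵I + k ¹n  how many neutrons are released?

Conserve mass number: 233 = 94 + 135 + k, so k = 233 − 229 = 4.
Check atomic number: 90 = 37 + 53 + 0 = 90. ✓

4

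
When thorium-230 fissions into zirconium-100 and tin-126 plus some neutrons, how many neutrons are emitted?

4

Conserve mass number: 230 = 100 + 126 + k, so k = 230 − 226 = 4.
Check atomic number: 90 = 40 + 50 + 0 = 90. ✓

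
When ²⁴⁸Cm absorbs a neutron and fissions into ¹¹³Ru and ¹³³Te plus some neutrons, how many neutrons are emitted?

Conserve mass number: 249 = 113 + 133 + k, so k = 249 − 246 = 3.
Check atomic number: 96 = 44 + 52 + 0 = 96. ✓

3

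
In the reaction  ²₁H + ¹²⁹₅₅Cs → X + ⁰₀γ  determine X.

Conserve mass number: 2 + 129 = A + 0, so A = 131.
Conserve atomic number: 1 + 55 = Z + 0, so Z = 56.
Z = 56 is barium, so the species is ¹³¹₅₆Ba.

Ba-131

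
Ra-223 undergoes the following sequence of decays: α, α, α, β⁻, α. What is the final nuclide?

Start: (A, Z) = (223, 88).
After α: (219, 86).
After α: (215, 84).
After α: (211, 82).
After β⁻: (211, 83).
After α: (207, 81).
Z = 81 is thallium.

Tl-207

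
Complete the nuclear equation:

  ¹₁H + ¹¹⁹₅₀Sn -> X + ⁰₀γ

Sb-120

Conserve mass number: 1 + 119 = A + 0, so A = 120.
Conserve atomic number: 1 + 50 = Z + 0, so Z = 51.
Z = 51 is antimony, so the species is ¹²⁰₅₁Sb.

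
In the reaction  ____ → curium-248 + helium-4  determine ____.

Conserve mass number: A = 248 + 4, so A = 252.
Conserve atomic number: Z = 96 + 2, so Z = 98.
Z = 98 is californium, so the species is californium-252.

Cf-252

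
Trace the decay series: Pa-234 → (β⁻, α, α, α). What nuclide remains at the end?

Rn-222

Start: (A, Z) = (234, 91).
After β⁻: (234, 92).
After α: (230, 90).
After α: (226, 88).
After α: (222, 86).
Z = 86 is radon.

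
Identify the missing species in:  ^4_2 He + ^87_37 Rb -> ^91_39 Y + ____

Conserve mass number: 4 + 87 = 91 + A, so A = 0.
Conserve atomic number: 2 + 37 = 39 + Z, so Z = 0.
A = 0 and Z = 0 is ^0_0 γ — a gamma ray.

gamma ray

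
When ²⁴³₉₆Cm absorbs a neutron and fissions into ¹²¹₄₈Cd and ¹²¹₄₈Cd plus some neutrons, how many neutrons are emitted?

Conserve mass number: 244 = 121 + 121 + k, so k = 244 − 242 = 2.
Check atomic number: 96 = 48 + 48 + 0 = 96. ✓

2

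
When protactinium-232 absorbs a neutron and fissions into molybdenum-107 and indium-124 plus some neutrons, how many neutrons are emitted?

Conserve mass number: 233 = 107 + 124 + k, so k = 233 − 231 = 2.
Check atomic number: 91 = 42 + 49 + 0 = 91. ✓

2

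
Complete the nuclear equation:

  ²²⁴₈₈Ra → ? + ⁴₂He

Rn-220

Conserve mass number: 224 = A + 4, so A = 220.
Conserve atomic number: 88 = Z + 2, so Z = 86.
Z = 86 is radon, so the species is ²²⁰₈₆Rn.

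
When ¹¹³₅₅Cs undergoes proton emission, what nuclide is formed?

Proton emission: mass number changes by -1, atomic number by -1.
A: 113 − 1 = 112; Z: 55 − 1 = 54.
Z = 54 is xenon, so the daughter is ¹¹²₅₄Xe.

Xe-112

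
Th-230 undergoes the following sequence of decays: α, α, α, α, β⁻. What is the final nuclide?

Start: (A, Z) = (230, 90).
After α: (226, 88).
After α: (222, 86).
After α: (218, 84).
After α: (214, 82).
After β⁻: (214, 83).
Z = 83 is bismuth.

Bi-214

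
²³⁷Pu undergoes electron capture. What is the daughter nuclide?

Electron capture: mass number changes by +0, atomic number by -1.
A: 237 = 237; Z: 94 − 1 = 93.
Z = 93 is neptunium, so the daughter is ²³⁷Np.

Np-237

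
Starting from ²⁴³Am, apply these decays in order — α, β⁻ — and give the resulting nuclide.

Pu-239

Start: (A, Z) = (243, 95).
After α: (239, 93).
After β⁻: (239, 94).
Z = 94 is plutonium.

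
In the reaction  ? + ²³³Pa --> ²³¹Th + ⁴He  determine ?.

deuteron

Conserve mass number: A + 233 = 231 + 4, so A = 2.
Conserve atomic number: Z + 91 = 90 + 2, so Z = 1.
A = 2 and Z = 1 is ²H — a deuteron.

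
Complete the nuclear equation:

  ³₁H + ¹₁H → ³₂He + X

Conserve mass number: 3 + 1 = 3 + A, so A = 1.
Conserve atomic number: 1 + 1 = 2 + Z, so Z = 0.
A = 1 and Z = 0 is ¹₀n — a neutron.

neutron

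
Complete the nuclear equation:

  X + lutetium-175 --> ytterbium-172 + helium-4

proton

Conserve mass number: A + 175 = 172 + 4, so A = 1.
Conserve atomic number: Z + 71 = 70 + 2, so Z = 1.
A = 1 and Z = 1 is hydrogen-1 — a proton.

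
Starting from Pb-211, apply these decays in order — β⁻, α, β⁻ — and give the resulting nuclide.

Pb-207

Start: (A, Z) = (211, 82).
After β⁻: (211, 83).
After α: (207, 81).
After β⁻: (207, 82).
Z = 82 is lead.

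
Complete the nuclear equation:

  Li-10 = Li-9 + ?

neutron

Conserve mass number: 10 = 9 + A, so A = 1.
Conserve atomic number: 3 = 3 + Z, so Z = 0.
A = 1 and Z = 0 is n — a neutron.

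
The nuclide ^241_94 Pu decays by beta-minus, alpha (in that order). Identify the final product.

Np-237

Start: (A, Z) = (241, 94).
After β⁻: (241, 95).
After α: (237, 93).
Z = 93 is neptunium.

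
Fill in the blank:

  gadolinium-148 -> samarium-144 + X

alpha particle

Conserve mass number: 148 = 144 + A, so A = 4.
Conserve atomic number: 64 = 62 + Z, so Z = 2.
A = 4 and Z = 2 is helium-4 — an alpha particle.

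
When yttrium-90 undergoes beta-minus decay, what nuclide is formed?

Beta-minus decay: mass number changes by +0, atomic number by +1.
A: 90 = 90; Z: 39 + 1 = 40.
Z = 40 is zirconium, so the daughter is zirconium-90.

Zr-90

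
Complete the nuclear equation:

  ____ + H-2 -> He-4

Conserve mass number: A + 2 = 4, so A = 2.
Conserve atomic number: Z + 1 = 2, so Z = 1.
A = 2 and Z = 1 is H-2 — a deuteron.

deuteron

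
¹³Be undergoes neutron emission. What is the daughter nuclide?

Be-12

Neutron emission: mass number changes by -1, atomic number by +0.
A: 13 − 1 = 12; Z: 4 = 4.
Z = 4 is beryllium, so the daughter is ¹²Be.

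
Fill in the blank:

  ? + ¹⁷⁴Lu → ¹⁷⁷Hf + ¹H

Conserve mass number: A + 174 = 177 + 1, so A = 4.
Conserve atomic number: Z + 71 = 72 + 1, so Z = 2.
A = 4 and Z = 2 is ⁴He — an alpha particle.

alpha particle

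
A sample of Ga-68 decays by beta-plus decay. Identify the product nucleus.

Zn-68

Beta-plus decay: mass number changes by +0, atomic number by -1.
A: 68 = 68; Z: 31 − 1 = 30.
Z = 30 is zinc, so the daughter is Zn-68.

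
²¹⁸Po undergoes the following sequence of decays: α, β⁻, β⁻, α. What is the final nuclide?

Start: (A, Z) = (218, 84).
After α: (214, 82).
After β⁻: (214, 83).
After β⁻: (214, 84).
After α: (210, 82).
Z = 82 is lead.

Pb-210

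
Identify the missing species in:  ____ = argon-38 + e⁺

Conserve mass number: A = 38 + 0, so A = 38.
Conserve atomic number: Z = 18 + 1, so Z = 19.
Z = 19 is potassium, so the species is potassium-38.

K-38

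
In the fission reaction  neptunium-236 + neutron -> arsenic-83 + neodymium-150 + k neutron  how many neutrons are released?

Conserve mass number: 237 = 83 + 150 + k, so k = 237 − 233 = 4.
Check atomic number: 93 = 33 + 60 + 0 = 93. ✓

4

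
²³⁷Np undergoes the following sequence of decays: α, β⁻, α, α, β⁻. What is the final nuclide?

Ac-225

Start: (A, Z) = (237, 93).
After α: (233, 91).
After β⁻: (233, 92).
After α: (229, 90).
After α: (225, 88).
After β⁻: (225, 89).
Z = 89 is actinium.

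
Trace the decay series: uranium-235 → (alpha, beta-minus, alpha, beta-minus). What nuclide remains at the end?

Start: (A, Z) = (235, 92).
After α: (231, 90).
After β⁻: (231, 91).
After α: (227, 89).
After β⁻: (227, 90).
Z = 90 is thorium.

Th-227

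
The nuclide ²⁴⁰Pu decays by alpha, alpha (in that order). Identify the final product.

Th-232

Start: (A, Z) = (240, 94).
After α: (236, 92).
After α: (232, 90).
Z = 90 is thorium.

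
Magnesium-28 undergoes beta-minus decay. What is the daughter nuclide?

Beta-minus decay: mass number changes by +0, atomic number by +1.
A: 28 = 28; Z: 12 + 1 = 13.
Z = 13 is aluminium, so the daughter is aluminium-28.

Al-28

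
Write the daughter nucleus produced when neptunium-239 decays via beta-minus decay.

Beta-minus decay: mass number changes by +0, atomic number by +1.
A: 239 = 239; Z: 93 + 1 = 94.
Z = 94 is plutonium, so the daughter is plutonium-239.

Pu-239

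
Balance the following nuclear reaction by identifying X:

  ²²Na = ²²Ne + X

Conserve mass number: 22 = 22 + A, so A = 0.
Conserve atomic number: 11 = 10 + Z, so Z = 1.
A = 0 and Z = 1 is e⁺ — a positron.

positron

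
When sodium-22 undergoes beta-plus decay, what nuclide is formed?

Beta-plus decay: mass number changes by +0, atomic number by -1.
A: 22 = 22; Z: 11 − 1 = 10.
Z = 10 is neon, so the daughter is neon-22.

Ne-22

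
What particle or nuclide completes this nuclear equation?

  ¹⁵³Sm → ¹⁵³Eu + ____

beta-minus particle

Conserve mass number: 153 = 153 + A, so A = 0.
Conserve atomic number: 62 = 63 + Z, so Z = -1.
A = 0 and Z = -1 is e⁻ — a beta-minus particle.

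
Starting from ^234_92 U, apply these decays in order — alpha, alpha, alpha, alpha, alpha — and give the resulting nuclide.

Pb-214

Start: (A, Z) = (234, 92).
After α: (230, 90).
After α: (226, 88).
After α: (222, 86).
After α: (218, 84).
After α: (214, 82).
Z = 82 is lead.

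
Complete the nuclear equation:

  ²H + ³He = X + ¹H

He-4

Conserve mass number: 2 + 3 = A + 1, so A = 4.
Conserve atomic number: 1 + 2 = Z + 1, so Z = 2.
A = 4 and Z = 2 is ⁴He — an alpha particle.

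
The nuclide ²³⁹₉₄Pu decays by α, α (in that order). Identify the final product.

Start: (A, Z) = (239, 94).
After α: (235, 92).
After α: (231, 90).
Z = 90 is thorium.

Th-231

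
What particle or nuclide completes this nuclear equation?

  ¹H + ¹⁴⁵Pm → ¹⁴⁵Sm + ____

neutron

Conserve mass number: 1 + 145 = 145 + A, so A = 1.
Conserve atomic number: 1 + 61 = 62 + Z, so Z = 0.
A = 1 and Z = 0 is ¹n — a neutron.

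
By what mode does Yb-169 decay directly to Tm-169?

beta-plus decay or electron capture

ΔA = 169 − 169 = 0; ΔZ = 69 − 70 = -1.
A is unchanged and Z drops by 1 — a proton has become a neutron (β⁺ emission or electron capture).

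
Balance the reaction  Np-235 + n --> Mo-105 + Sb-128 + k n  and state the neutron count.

Conserve mass number: 236 = 105 + 128 + k, so k = 236 − 233 = 3.
Check atomic number: 93 = 42 + 51 + 0 = 93. ✓

3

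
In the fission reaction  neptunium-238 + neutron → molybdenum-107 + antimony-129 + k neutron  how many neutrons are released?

Conserve mass number: 239 = 107 + 129 + k, so k = 239 − 236 = 3.
Check atomic number: 93 = 42 + 51 + 0 = 93. ✓

3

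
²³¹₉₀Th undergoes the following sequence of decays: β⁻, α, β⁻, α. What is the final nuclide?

Ra-223

Start: (A, Z) = (231, 90).
After β⁻: (231, 91).
After α: (227, 89).
After β⁻: (227, 90).
After α: (223, 88).
Z = 88 is radium.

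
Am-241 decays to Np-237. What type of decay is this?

ΔA = 237 − 241 = -4; ΔZ = 93 − 95 = -2.
A drops by 4 and Z drops by 2 — the signature of alpha emission.

alpha decay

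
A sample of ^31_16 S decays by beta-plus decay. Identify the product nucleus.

P-31

Beta-plus decay: mass number changes by +0, atomic number by -1.
A: 31 = 31; Z: 16 − 1 = 15.
Z = 15 is phosphorus, so the daughter is ^31_15 P.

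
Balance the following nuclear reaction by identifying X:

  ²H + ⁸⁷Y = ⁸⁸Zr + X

Conserve mass number: 2 + 87 = 88 + A, so A = 1.
Conserve atomic number: 1 + 39 = 40 + Z, so Z = 0.
A = 1 and Z = 0 is ¹n — a neutron.

neutron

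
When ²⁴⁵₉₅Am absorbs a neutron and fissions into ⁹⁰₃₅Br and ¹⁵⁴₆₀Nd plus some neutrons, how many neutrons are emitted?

Conserve mass number: 246 = 90 + 154 + k, so k = 246 − 244 = 2.
Check atomic number: 95 = 35 + 60 + 0 = 95. ✓

2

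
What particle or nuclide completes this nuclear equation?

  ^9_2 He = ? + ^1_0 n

He-8

Conserve mass number: 9 = A + 1, so A = 8.
Conserve atomic number: 2 = Z + 0, so Z = 2.
Z = 2 is helium, so the species is ^8_2 He.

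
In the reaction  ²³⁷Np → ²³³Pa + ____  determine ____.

Conserve mass number: 237 = 233 + A, so A = 4.
Conserve atomic number: 93 = 91 + Z, so Z = 2.
A = 4 and Z = 2 is ⁴He — an alpha particle.

alpha particle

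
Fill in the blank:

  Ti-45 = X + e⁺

Conserve mass number: 45 = A + 0, so A = 45.
Conserve atomic number: 22 = Z + 1, so Z = 21.
Z = 21 is scandium, so the species is Sc-45.

Sc-45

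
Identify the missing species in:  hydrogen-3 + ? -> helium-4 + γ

Conserve mass number: 3 + A = 4 + 0, so A = 1.
Conserve atomic number: 1 + Z = 2 + 0, so Z = 1.
A = 1 and Z = 1 is hydrogen-1 — a proton.

proton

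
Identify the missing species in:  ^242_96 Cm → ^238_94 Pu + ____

Conserve mass number: 242 = 238 + A, so A = 4.
Conserve atomic number: 96 = 94 + Z, so Z = 2.
A = 4 and Z = 2 is ^4_2 He — an alpha particle.

alpha particle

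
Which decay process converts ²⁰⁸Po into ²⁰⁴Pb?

ΔA = 204 − 208 = -4; ΔZ = 82 − 84 = -2.
A drops by 4 and Z drops by 2 — the signature of alpha emission.

alpha decay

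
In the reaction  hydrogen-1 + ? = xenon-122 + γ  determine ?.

I-121

Conserve mass number: 1 + A = 122 + 0, so A = 121.
Conserve atomic number: 1 + Z = 54 + 0, so Z = 53.
Z = 53 is iodine, so the species is iodine-121.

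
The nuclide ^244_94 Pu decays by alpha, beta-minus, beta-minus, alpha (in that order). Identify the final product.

U-236

Start: (A, Z) = (244, 94).
After α: (240, 92).
After β⁻: (240, 93).
After β⁻: (240, 94).
After α: (236, 92).
Z = 92 is uranium.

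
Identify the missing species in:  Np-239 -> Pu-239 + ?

beta-minus particle

Conserve mass number: 239 = 239 + A, so A = 0.
Conserve atomic number: 93 = 94 + Z, so Z = -1.
A = 0 and Z = -1 is e⁻ — a beta-minus particle.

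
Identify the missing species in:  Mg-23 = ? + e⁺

Conserve mass number: 23 = A + 0, so A = 23.
Conserve atomic number: 12 = Z + 1, so Z = 11.
Z = 11 is sodium, so the species is Na-23.

Na-23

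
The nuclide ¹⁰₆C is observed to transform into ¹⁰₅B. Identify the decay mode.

ΔA = 10 − 10 = 0; ΔZ = 5 − 6 = -1.
A is unchanged and Z drops by 1 — a proton has become a neutron (β⁺ emission or electron capture).

beta-plus decay or electron capture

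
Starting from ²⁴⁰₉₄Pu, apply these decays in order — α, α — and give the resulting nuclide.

Th-232

Start: (A, Z) = (240, 94).
After α: (236, 92).
After α: (232, 90).
Z = 90 is thorium.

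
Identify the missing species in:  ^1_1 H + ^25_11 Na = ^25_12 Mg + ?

Conserve mass number: 1 + 25 = 25 + A, so A = 1.
Conserve atomic number: 1 + 11 = 12 + Z, so Z = 0.
A = 1 and Z = 0 is ^1_0 n — a neutron.

neutron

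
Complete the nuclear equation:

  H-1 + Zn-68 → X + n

Conserve mass number: 1 + 68 = A + 1, so A = 68.
Conserve atomic number: 1 + 30 = Z + 0, so Z = 31.
Z = 31 is gallium, so the species is Ga-68.

Ga-68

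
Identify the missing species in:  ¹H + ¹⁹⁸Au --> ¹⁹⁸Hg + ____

neutron

Conserve mass number: 1 + 198 = 198 + A, so A = 1.
Conserve atomic number: 1 + 79 = 80 + Z, so Z = 0.
A = 1 and Z = 0 is ¹n — a neutron.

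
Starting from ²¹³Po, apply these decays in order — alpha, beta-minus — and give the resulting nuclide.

Bi-209

Start: (A, Z) = (213, 84).
After α: (209, 82).
After β⁻: (209, 83).
Z = 83 is bismuth.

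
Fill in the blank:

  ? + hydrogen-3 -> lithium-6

Conserve mass number: A + 3 = 6, so A = 3.
Conserve atomic number: Z + 1 = 3, so Z = 2.
Z = 2 is helium, so the species is helium-3.

He-3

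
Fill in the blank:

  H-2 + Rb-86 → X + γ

Sr-88

Conserve mass number: 2 + 86 = A + 0, so A = 88.
Conserve atomic number: 1 + 37 = Z + 0, so Z = 38.
Z = 38 is strontium, so the species is Sr-88.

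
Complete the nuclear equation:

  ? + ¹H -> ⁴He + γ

Conserve mass number: A + 1 = 4 + 0, so A = 3.
Conserve atomic number: Z + 1 = 2 + 0, so Z = 1.
A = 3 and Z = 1 is ³H — a triton.

triton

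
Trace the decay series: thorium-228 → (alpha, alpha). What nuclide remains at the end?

Start: (A, Z) = (228, 90).
After α: (224, 88).
After α: (220, 86).
Z = 86 is radon.

Rn-220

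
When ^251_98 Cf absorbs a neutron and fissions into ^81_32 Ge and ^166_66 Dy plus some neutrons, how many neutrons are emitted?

5

Conserve mass number: 252 = 81 + 166 + k, so k = 252 − 247 = 5.
Check atomic number: 98 = 32 + 66 + 0 = 98. ✓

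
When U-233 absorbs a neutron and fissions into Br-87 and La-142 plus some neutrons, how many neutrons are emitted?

Conserve mass number: 234 = 87 + 142 + k, so k = 234 − 229 = 5.
Check atomic number: 92 = 35 + 57 + 0 = 92. ✓

5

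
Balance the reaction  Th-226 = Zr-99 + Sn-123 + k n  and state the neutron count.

4

Conserve mass number: 226 = 99 + 123 + k, so k = 226 − 222 = 4.
Check atomic number: 90 = 40 + 50 + 0 = 90. ✓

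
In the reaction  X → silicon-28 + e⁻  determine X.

Al-28

Conserve mass number: A = 28 + 0, so A = 28.
Conserve atomic number: Z = 14 − 1, so Z = 13.
Z = 13 is aluminium, so the species is aluminium-28.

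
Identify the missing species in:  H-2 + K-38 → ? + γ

Ca-40

Conserve mass number: 2 + 38 = A + 0, so A = 40.
Conserve atomic number: 1 + 19 = Z + 0, so Z = 20.
Z = 20 is calcium, so the species is Ca-40.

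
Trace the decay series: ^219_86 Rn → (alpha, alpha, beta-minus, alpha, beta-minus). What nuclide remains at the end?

Pb-207

Start: (A, Z) = (219, 86).
After α: (215, 84).
After α: (211, 82).
After β⁻: (211, 83).
After α: (207, 81).
After β⁻: (207, 82).
Z = 82 is lead.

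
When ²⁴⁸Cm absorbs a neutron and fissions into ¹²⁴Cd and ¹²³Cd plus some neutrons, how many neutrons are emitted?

Conserve mass number: 249 = 124 + 123 + k, so k = 249 − 247 = 2.
Check atomic number: 96 = 48 + 48 + 0 = 96. ✓

2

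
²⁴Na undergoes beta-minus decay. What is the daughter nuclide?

Mg-24

Beta-minus decay: mass number changes by +0, atomic number by +1.
A: 24 = 24; Z: 11 + 1 = 12.
Z = 12 is magnesium, so the daughter is ²⁴Mg.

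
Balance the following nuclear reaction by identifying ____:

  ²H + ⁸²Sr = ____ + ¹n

Conserve mass number: 2 + 82 = A + 1, so A = 83.
Conserve atomic number: 1 + 38 = Z + 0, so Z = 39.
Z = 39 is yttrium, so the species is ⁸³Y.

Y-83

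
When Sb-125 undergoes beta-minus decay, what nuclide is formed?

Beta-minus decay: mass number changes by +0, atomic number by +1.
A: 125 = 125; Z: 51 + 1 = 52.
Z = 52 is tellurium, so the daughter is Te-125.

Te-125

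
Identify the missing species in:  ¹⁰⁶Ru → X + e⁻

Rh-106

Conserve mass number: 106 = A + 0, so A = 106.
Conserve atomic number: 44 = Z − 1, so Z = 45.
Z = 45 is rhodium, so the species is ¹⁰⁶Rh.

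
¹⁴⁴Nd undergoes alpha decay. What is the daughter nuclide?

Ce-140

Alpha decay: mass number changes by -4, atomic number by -2.
A: 144 − 4 = 140; Z: 60 − 2 = 58.
Z = 58 is cerium, so the daughter is ¹⁴⁰Ce.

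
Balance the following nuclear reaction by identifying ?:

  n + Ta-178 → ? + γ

Ta-179

Conserve mass number: 1 + 178 = A + 0, so A = 179.
Conserve atomic number: 0 + 73 = Z + 0, so Z = 73.
Z = 73 is tantalum, so the species is Ta-179.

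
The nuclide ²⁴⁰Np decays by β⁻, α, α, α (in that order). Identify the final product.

Start: (A, Z) = (240, 93).
After β⁻: (240, 94).
After α: (236, 92).
After α: (232, 90).
After α: (228, 88).
Z = 88 is radium.

Ra-228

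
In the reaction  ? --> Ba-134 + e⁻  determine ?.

Conserve mass number: A = 134 + 0, so A = 134.
Conserve atomic number: Z = 56 − 1, so Z = 55.
Z = 55 is caesium, so the species is Cs-134.

Cs-134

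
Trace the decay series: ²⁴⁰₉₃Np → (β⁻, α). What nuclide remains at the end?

Start: (A, Z) = (240, 93).
After β⁻: (240, 94).
After α: (236, 92).
Z = 92 is uranium.

U-236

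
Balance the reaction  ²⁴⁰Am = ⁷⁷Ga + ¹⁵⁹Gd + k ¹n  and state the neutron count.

Conserve mass number: 240 = 77 + 159 + k, so k = 240 − 236 = 4.
Check atomic number: 95 = 31 + 64 + 0 = 95. ✓

4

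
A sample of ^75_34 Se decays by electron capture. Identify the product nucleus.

As-75

Electron capture: mass number changes by +0, atomic number by -1.
A: 75 = 75; Z: 34 − 1 = 33.
Z = 33 is arsenic, so the daughter is ^75_33 As.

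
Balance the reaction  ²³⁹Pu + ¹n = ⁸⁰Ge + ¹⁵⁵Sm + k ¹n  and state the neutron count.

5

Conserve mass number: 240 = 80 + 155 + k, so k = 240 − 235 = 5.
Check atomic number: 94 = 32 + 62 + 0 = 94. ✓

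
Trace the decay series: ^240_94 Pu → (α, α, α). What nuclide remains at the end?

Ra-228

Start: (A, Z) = (240, 94).
After α: (236, 92).
After α: (232, 90).
After α: (228, 88).
Z = 88 is radium.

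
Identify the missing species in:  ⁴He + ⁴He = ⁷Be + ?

Conserve mass number: 4 + 4 = 7 + A, so A = 1.
Conserve atomic number: 2 + 2 = 4 + Z, so Z = 0.
A = 1 and Z = 0 is ¹n — a neutron.

neutron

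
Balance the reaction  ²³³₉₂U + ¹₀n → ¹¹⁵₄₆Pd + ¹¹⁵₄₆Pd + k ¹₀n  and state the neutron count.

4

Conserve mass number: 234 = 115 + 115 + k, so k = 234 − 230 = 4.
Check atomic number: 92 = 46 + 46 + 0 = 92. ✓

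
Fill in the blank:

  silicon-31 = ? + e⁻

Conserve mass number: 31 = A + 0, so A = 31.
Conserve atomic number: 14 = Z − 1, so Z = 15.
Z = 15 is phosphorus, so the species is phosphorus-31.

P-31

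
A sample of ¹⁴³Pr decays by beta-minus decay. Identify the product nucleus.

Nd-143

Beta-minus decay: mass number changes by +0, atomic number by +1.
A: 143 = 143; Z: 59 + 1 = 60.
Z = 60 is neodymium, so the daughter is ¹⁴³Nd.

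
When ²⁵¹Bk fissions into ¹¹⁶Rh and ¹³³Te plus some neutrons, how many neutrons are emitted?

Conserve mass number: 251 = 116 + 133 + k, so k = 251 − 249 = 2.
Check atomic number: 97 = 45 + 52 + 0 = 97. ✓

2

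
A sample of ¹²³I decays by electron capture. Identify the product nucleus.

Electron capture: mass number changes by +0, atomic number by -1.
A: 123 = 123; Z: 53 − 1 = 52.
Z = 52 is tellurium, so the daughter is ¹²³Te.

Te-123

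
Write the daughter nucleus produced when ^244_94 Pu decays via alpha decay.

Alpha decay: mass number changes by -4, atomic number by -2.
A: 244 − 4 = 240; Z: 94 − 2 = 92.
Z = 92 is uranium, so the daughter is ^240_92 U.

U-240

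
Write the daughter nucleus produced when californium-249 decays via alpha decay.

Alpha decay: mass number changes by -4, atomic number by -2.
A: 249 − 4 = 245; Z: 98 − 2 = 96.
Z = 96 is curium, so the daughter is curium-245.

Cm-245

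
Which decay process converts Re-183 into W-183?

beta-plus decay or electron capture

ΔA = 183 − 183 = 0; ΔZ = 74 − 75 = -1.
A is unchanged and Z drops by 1 — a proton has become a neutron (β⁺ emission or electron capture).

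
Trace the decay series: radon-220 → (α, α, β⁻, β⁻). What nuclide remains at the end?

Start: (A, Z) = (220, 86).
After α: (216, 84).
After α: (212, 82).
After β⁻: (212, 83).
After β⁻: (212, 84).
Z = 84 is polonium.

Po-212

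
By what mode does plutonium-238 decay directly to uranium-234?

ΔA = 234 − 238 = -4; ΔZ = 92 − 94 = -2.
A drops by 4 and Z drops by 2 — the signature of alpha emission.

alpha decay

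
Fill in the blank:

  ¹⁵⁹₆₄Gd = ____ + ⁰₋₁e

Tb-159

Conserve mass number: 159 = A + 0, so A = 159.
Conserve atomic number: 64 = Z − 1, so Z = 65.
Z = 65 is terbium, so the species is ¹⁵⁹₆₅Tb.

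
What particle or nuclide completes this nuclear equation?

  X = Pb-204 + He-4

Conserve mass number: A = 204 + 4, so A = 208.
Conserve atomic number: Z = 82 + 2, so Z = 84.
Z = 84 is polonium, so the species is Po-208.

Po-208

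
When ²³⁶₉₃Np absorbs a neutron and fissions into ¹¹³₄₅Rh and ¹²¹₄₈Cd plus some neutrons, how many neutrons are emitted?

3

Conserve mass number: 237 = 113 + 121 + k, so k = 237 − 234 = 3.
Check atomic number: 93 = 45 + 48 + 0 = 93. ✓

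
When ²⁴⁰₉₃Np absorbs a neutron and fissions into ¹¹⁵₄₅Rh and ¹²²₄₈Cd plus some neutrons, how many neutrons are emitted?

Conserve mass number: 241 = 115 + 122 + k, so k = 241 − 237 = 4.
Check atomic number: 93 = 45 + 48 + 0 = 93. ✓

4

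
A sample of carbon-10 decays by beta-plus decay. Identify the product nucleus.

B-10

Beta-plus decay: mass number changes by +0, atomic number by -1.
A: 10 = 10; Z: 6 − 1 = 5.
Z = 5 is boron, so the daughter is boron-10.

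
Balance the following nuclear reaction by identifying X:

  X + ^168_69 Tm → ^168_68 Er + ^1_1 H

Conserve mass number: A + 168 = 168 + 1, so A = 1.
Conserve atomic number: Z + 69 = 68 + 1, so Z = 0.
A = 1 and Z = 0 is ^1_0 n — a neutron.

neutron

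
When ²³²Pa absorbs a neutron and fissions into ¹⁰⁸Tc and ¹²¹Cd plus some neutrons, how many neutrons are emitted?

Conserve mass number: 233 = 108 + 121 + k, so k = 233 − 229 = 4.
Check atomic number: 91 = 43 + 48 + 0 = 91. ✓

4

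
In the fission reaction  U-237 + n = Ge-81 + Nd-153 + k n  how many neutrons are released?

Conserve mass number: 238 = 81 + 153 + k, so k = 238 − 234 = 4.
Check atomic number: 92 = 32 + 60 + 0 = 92. ✓

4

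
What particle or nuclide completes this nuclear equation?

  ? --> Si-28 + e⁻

Al-28

Conserve mass number: A = 28 + 0, so A = 28.
Conserve atomic number: Z = 14 − 1, so Z = 13.
Z = 13 is aluminium, so the species is Al-28.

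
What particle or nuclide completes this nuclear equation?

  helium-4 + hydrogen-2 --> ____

Li-6

Conserve mass number: 4 + 2 = A, so A = 6.
Conserve atomic number: 2 + 1 = Z, so Z = 3.
Z = 3 is lithium, so the species is lithium-6.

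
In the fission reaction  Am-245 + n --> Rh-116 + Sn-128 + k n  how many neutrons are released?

Conserve mass number: 246 = 116 + 128 + k, so k = 246 − 244 = 2.
Check atomic number: 95 = 45 + 50 + 0 = 95. ✓

2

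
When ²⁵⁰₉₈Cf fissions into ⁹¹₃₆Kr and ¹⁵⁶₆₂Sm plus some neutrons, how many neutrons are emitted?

Conserve mass number: 250 = 91 + 156 + k, so k = 250 − 247 = 3.
Check atomic number: 98 = 36 + 62 + 0 = 98. ✓

3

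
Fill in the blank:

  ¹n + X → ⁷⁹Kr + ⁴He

Sr-82

Conserve mass number: 1 + A = 79 + 4, so A = 82.
Conserve atomic number: 0 + Z = 36 + 2, so Z = 38.
Z = 38 is strontium, so the species is ⁸²Sr.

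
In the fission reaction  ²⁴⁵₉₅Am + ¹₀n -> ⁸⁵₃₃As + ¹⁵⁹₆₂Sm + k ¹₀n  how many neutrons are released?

2

Conserve mass number: 246 = 85 + 159 + k, so k = 246 − 244 = 2.
Check atomic number: 95 = 33 + 62 + 0 = 95. ✓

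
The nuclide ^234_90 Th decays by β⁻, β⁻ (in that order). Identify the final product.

U-234

Start: (A, Z) = (234, 90).
After β⁻: (234, 91).
After β⁻: (234, 92).
Z = 92 is uranium.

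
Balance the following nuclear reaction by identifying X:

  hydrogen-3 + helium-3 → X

Li-6

Conserve mass number: 3 + 3 = A, so A = 6.
Conserve atomic number: 1 + 2 = Z, so Z = 3.
Z = 3 is lithium, so the species is lithium-6.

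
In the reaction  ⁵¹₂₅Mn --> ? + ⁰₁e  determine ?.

Conserve mass number: 51 = A + 0, so A = 51.
Conserve atomic number: 25 = Z + 1, so Z = 24.
Z = 24 is chromium, so the species is ⁵¹₂₄Cr.

Cr-51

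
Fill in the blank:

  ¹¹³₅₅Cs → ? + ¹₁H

Conserve mass number: 113 = A + 1, so A = 112.
Conserve atomic number: 55 = Z + 1, so Z = 54.
Z = 54 is xenon, so the species is ¹¹²₅₄Xe.

Xe-112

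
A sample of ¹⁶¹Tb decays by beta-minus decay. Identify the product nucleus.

Dy-161

Beta-minus decay: mass number changes by +0, atomic number by +1.
A: 161 = 161; Z: 65 + 1 = 66.
Z = 66 is dysprosium, so the daughter is ¹⁶¹Dy.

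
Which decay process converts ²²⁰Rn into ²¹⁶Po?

alpha decay

ΔA = 216 − 220 = -4; ΔZ = 84 − 86 = -2.
A drops by 4 and Z drops by 2 — the signature of alpha emission.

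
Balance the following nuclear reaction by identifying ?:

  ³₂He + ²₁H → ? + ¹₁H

He-4

Conserve mass number: 3 + 2 = A + 1, so A = 4.
Conserve atomic number: 2 + 1 = Z + 1, so Z = 2.
A = 4 and Z = 2 is ⁴₂He — an alpha particle.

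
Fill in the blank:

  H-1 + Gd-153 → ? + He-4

Conserve mass number: 1 + 153 = A + 4, so A = 150.
Conserve atomic number: 1 + 64 = Z + 2, so Z = 63.
Z = 63 is europium, so the species is Eu-150.

Eu-150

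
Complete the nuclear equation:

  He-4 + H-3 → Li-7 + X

gamma ray

Conserve mass number: 4 + 3 = 7 + A, so A = 0.
Conserve atomic number: 2 + 1 = 3 + Z, so Z = 0.
A = 0 and Z = 0 is γ — a gamma ray.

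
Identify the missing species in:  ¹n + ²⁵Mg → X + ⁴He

Conserve mass number: 1 + 25 = A + 4, so A = 22.
Conserve atomic number: 0 + 12 = Z + 2, so Z = 10.
Z = 10 is neon, so the species is ²²Ne.

Ne-22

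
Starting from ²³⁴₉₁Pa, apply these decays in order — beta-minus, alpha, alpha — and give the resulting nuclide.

Start: (A, Z) = (234, 91).
After β⁻: (234, 92).
After α: (230, 90).
After α: (226, 88).
Z = 88 is radium.

Ra-226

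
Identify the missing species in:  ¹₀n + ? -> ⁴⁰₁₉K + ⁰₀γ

Conserve mass number: 1 + A = 40 + 0, so A = 39.
Conserve atomic number: 0 + Z = 19 + 0, so Z = 19.
Z = 19 is potassium, so the species is ³⁹₁₉K.

K-39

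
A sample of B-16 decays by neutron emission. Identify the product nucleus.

B-15

Neutron emission: mass number changes by -1, atomic number by +0.
A: 16 − 1 = 15; Z: 5 = 5.
Z = 5 is boron, so the daughter is B-15.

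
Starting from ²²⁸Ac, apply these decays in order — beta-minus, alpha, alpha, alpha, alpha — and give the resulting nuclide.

Pb-212

Start: (A, Z) = (228, 89).
After β⁻: (228, 90).
After α: (224, 88).
After α: (220, 86).
After α: (216, 84).
After α: (212, 82).
Z = 82 is lead.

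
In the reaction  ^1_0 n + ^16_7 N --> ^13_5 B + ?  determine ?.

Conserve mass number: 1 + 16 = 13 + A, so A = 4.
Conserve atomic number: 0 + 7 = 5 + Z, so Z = 2.
A = 4 and Z = 2 is ^4_2 He — an alpha particle.

alpha particle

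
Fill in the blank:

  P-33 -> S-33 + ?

Conserve mass number: 33 = 33 + A, so A = 0.
Conserve atomic number: 15 = 16 + Z, so Z = -1.
A = 0 and Z = -1 is e⁻ — a beta-minus particle.

beta-minus particle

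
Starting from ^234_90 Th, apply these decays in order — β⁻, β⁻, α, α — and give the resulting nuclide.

Start: (A, Z) = (234, 90).
After β⁻: (234, 91).
After β⁻: (234, 92).
After α: (230, 90).
After α: (226, 88).
Z = 88 is radium.

Ra-226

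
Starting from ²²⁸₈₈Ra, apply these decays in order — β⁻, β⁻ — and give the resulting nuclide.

Start: (A, Z) = (228, 88).
After β⁻: (228, 89).
After β⁻: (228, 90).
Z = 90 is thorium.

Th-228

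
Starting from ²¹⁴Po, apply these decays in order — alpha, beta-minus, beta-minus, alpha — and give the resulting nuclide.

Pb-206

Start: (A, Z) = (214, 84).
After α: (210, 82).
After β⁻: (210, 83).
After β⁻: (210, 84).
After α: (206, 82).
Z = 82 is lead.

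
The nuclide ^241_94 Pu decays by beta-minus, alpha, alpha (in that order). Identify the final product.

Start: (A, Z) = (241, 94).
After β⁻: (241, 95).
After α: (237, 93).
After α: (233, 91).
Z = 91 is protactinium.

Pa-233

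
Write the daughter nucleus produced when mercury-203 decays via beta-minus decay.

Tl-203

Beta-minus decay: mass number changes by +0, atomic number by +1.
A: 203 = 203; Z: 80 + 1 = 81.
Z = 81 is thallium, so the daughter is thallium-203.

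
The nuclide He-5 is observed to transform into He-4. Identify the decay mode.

ΔA = 4 − 5 = -1; ΔZ = 2 − 2 = +0.
A drops by 1 with Z unchanged — a neutron was emitted.

neutron emission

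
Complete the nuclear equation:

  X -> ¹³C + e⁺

Conserve mass number: A = 13 + 0, so A = 13.
Conserve atomic number: Z = 6 + 1, so Z = 7.
Z = 7 is nitrogen, so the species is ¹³N.

N-13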